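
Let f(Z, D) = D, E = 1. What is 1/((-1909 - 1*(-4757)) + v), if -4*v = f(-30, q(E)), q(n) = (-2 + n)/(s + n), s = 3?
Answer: 16/45569 ≈ 0.00035112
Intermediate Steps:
q(n) = (-2 + n)/(3 + n)
v = 1/16 (v = -(-2 + 1)/(4*(3 + 1)) = -(-1)/(4*4) = -(-1)/16 = -¼*(-¼) = 1/16 ≈ 0.062500)
1/((-1909 - 1*(-4757)) + v) = 1/((-1909 - 1*(-4757)) + 1/16) = 1/((-1909 + 4757) + 1/16) = 1/(2848 + 1/16) = 1/(45569/16) = 16/45569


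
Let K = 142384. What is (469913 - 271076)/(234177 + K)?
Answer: 198837/376561 ≈ 0.52803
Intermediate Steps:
(469913 - 271076)/(234177 + K) = (469913 - 271076)/(234177 + 142384) = 198837/376561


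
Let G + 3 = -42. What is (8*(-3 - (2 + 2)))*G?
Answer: 2520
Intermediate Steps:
G = -45 (G = -3 - 42 = -45)
(8*(-3 - (2 + 2)))*G = (8*(-3 - (2 + 2)))*(-45) = (8*(-3 - 4))*(-45) = (8*(-7))*(-45) = -56*(-45) = 2520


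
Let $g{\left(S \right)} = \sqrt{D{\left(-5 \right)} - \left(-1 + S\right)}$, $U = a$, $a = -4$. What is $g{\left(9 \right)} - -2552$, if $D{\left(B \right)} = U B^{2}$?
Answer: $2552 + 6 i \sqrt{3} \approx 2552.0 + 10.392 i$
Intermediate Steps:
$U = -4$
$D{\left(B \right)} = - 4 B^{2}$
$g{\left(S \right)} = \sqrt{-99 - S}$ ($g{\left(S \right)} = \sqrt{- 4 \left(-5\right)^{2} - \left(-1 + S\right)} = \sqrt{\left(-4\right) 25 - \left(-1 + S\right)} = \sqrt{-100 - \left(-1 + S\right)} = \sqrt{-99 - S}$)
$g{\left(9 \right)} - -2552 = \sqrt{-99 - 9} - -2552 = \sqrt{-99 - 9} + 2552 = \sqrt{-108} + 2552 = 6 i \sqrt{3} + 2552 = 2552 + 6 i \sqrt{3}$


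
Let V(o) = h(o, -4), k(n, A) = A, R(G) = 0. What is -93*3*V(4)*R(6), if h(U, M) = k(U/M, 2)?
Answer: 0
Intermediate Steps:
h(U, M) = 2
V(o) = 2
-93*3*V(4)*R(6) = -93*3*2*0 = -558*0 = -93*0 = 0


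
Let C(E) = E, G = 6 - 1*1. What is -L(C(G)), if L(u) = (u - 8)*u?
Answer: 15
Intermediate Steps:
G = 5 (G = 6 - 1 = 5)
L(u) = u*(-8 + u) (L(u) = (-8 + u)*u = u*(-8 + u))
-L(C(G)) = -5*(-8 + 5) = -5*(-3) = -1*(-15) = 15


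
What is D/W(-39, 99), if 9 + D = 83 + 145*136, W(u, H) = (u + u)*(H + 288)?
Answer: -3299/5031 ≈ -0.65573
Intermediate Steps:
W(u, H) = 2*u*(288 + H) (W(u, H) = (2*u)*(288 + H) = 2*u*(288 + H))
D = 19794 (D = -9 + (83 + 145*136) = -9 + (83 + 19720) = -9 + 19803 = 19794)
D/W(-39, 99) = 19794/((2*(-39)*(288 + 99))) = 19794/((2*(-39)*387)) = 19794/(-30186) = 19794*(-1/30186) = -3299/5031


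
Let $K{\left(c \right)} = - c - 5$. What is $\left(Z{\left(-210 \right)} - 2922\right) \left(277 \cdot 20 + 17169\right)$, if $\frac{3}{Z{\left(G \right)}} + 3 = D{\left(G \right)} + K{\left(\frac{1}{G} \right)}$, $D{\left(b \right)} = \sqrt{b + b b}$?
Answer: $- \frac{128247621454057452}{1932729959} + \frac{3004400700 \sqrt{43890}}{1932729959} \approx -6.6355 \cdot 10^{7}$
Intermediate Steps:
$K{\left(c \right)} = -5 - c$
$D{\left(b \right)} = \sqrt{b + b^{2}}$
$Z{\left(G \right)} = \frac{3}{-8 + \sqrt{G \left(1 + G\right)} - \frac{1}{G}}$ ($Z{\left(G \right)} = \frac{3}{-3 - \left(5 + \frac{1}{G} - \sqrt{G \left(1 + G\right)}\right)} = \frac{3}{-8 + \sqrt{G \left(1 + G\right)} - \frac{1}{G}}$)
$\left(Z{\left(-210 \right)} - 2922\right) \left(277 \cdot 20 + 17169\right) = \left(\left(-3\right) \left(-210\right) \frac{1}{1 - - 210 \left(-8 + \sqrt{- 210 \left(1 - 210\right)}\right)} - 2922\right) \left(277 \cdot 20 + 17169\right) = \left(\left(-3\right) \left(-210\right) \frac{1}{1 - - 210 \left(-8 + \sqrt{\left(-210\right) \left(-209\right)}\right)} - 2922\right) \left(5540 + 17169\right) = \left(\left(-3\right) \left(-210\right) \frac{1}{1 - - 210 \left(-8 + \sqrt{43890}\right)} - 2922\right) 22709 = \left(\left(-3\right) \left(-210\right) \frac{1}{1 - \left(1680 - 210 \sqrt{43890}\right)} - 2922\right) 22709 = \left(\left(-3\right) \left(-210\right) \frac{1}{-1679 + 210 \sqrt{43890}} - 2922\right) 22709 = \left(\frac{630}{-1679 + 210 \sqrt{43890}} - 2922\right) 22709 = \left(-2922 + \frac{630}{-1679 + 210 \sqrt{43890}}\right) 22709 = -66355698 + \frac{14306670}{-1679 + 210 \sqrt{43890}}$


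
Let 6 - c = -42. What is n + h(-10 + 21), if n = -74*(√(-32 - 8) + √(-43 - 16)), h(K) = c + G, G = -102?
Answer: -54 - 74*I*(√59 + 2*√10) ≈ -54.0 - 1036.4*I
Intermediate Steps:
c = 48 (c = 6 - 1*(-42) = 6 + 42 = 48)
h(K) = -54 (h(K) = 48 - 102 = -54)
n = -148*I*√10 - 74*I*√59 (n = -74*(√(-40) + √(-59)) = -74*(2*I*√10 + I*√59) = -74*(I*√59 + 2*I*√10) = -148*I*√10 - 74*I*√59 ≈ -1036.4*I)
n + h(-10 + 21) = 74*I*(-√59 - 2*√10) - 54 = -54 + 74*I*(-√59 - 2*√10)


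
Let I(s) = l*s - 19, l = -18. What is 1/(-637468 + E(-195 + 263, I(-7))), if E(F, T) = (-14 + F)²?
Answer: -1/634552 ≈ -1.5759e-6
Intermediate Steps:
I(s) = -19 - 18*s (I(s) = -18*s - 19 = -19 - 18*s)
1/(-637468 + E(-195 + 263, I(-7))) = 1/(-637468 + (-14 + (-195 + 263))²) = 1/(-637468 + (-14 + 68)²) = 1/(-637468 + 54²) = 1/(-637468 + 2916) = 1/(-634552) = -1/634552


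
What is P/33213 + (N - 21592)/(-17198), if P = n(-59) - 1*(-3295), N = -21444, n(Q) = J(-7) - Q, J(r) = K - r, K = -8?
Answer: 743509781/285598587 ≈ 2.6033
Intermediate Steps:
J(r) = -8 - r
n(Q) = -1 - Q (n(Q) = (-8 - 1*(-7)) - Q = (-8 + 7) - Q = -1 - Q)
P = 3353 (P = (-1 - 1*(-59)) - 1*(-3295) = (-1 + 59) + 3295 = 58 + 3295 = 3353)
P/33213 + (N - 21592)/(-17198) = 3353/33213 + (-21444 - 21592)/(-17198) = 3353*(1/33213) - 43036*(-1/17198) = 3353/33213 + 21518/8599 = 743509781/285598587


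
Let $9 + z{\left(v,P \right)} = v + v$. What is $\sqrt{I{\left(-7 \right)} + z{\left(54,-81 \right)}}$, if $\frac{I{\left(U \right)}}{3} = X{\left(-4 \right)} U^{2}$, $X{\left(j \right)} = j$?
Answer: $i \sqrt{489} \approx 22.113 i$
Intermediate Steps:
$z{\left(v,P \right)} = -9 + 2 v$ ($z{\left(v,P \right)} = -9 + \left(v + v\right) = -9 + 2 v$)
$I{\left(U \right)} = - 12 U^{2}$ ($I{\left(U \right)} = 3 \left(- 4 U^{2}\right) = - 12 U^{2}$)
$\sqrt{I{\left(-7 \right)} + z{\left(54,-81 \right)}} = \sqrt{- 12 \left(-7\right)^{2} + \left(-9 + 2 \cdot 54\right)} = \sqrt{\left(-12\right) 49 + \left(-9 + 108\right)} = \sqrt{-588 + 99} = \sqrt{-489} = i \sqrt{489}$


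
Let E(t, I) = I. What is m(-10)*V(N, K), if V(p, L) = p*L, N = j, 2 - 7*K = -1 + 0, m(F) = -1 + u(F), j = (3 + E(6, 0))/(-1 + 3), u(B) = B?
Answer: -99/14 ≈ -7.0714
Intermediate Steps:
j = 3/2 (j = (3 + 0)/(-1 + 3) = 3/2 ≈ 1.5000)
m(F) = -1 + F
K = 3/7 (K = 2/7 - (-1 + 0)/7 = 2/7 - ⅐*(-1) = 2/7 + ⅐ = 3/7 ≈ 0.42857)
N = 3/2 ≈ 1.5000
V(p, L) = L*p
m(-10)*V(N, K) = (-1 - 10)*((3/7)*(3/2)) = -11*9/14 = -99/14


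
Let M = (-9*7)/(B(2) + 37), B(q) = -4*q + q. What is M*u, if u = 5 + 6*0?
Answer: -315/31 ≈ -10.161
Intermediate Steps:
B(q) = -3*q
u = 5 (u = 5 + 0 = 5)
M = -63/31 (M = (-9*7)/(-3*2 + 37) = -63/(-6 + 37) = -63/31 ≈ -2.0323)
M*u = -63/31*5 = -315/31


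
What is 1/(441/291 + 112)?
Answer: 97/11011 ≈ 0.0088094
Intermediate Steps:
1/(441/291 + 112) = 1/(441*(1/291) + 112) = 1/(147/97 + 112) = 1/(11011/97) = 97/11011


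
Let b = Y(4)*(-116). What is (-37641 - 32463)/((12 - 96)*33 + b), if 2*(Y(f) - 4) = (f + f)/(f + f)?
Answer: 11684/549 ≈ 21.282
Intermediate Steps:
Y(f) = 9/2 (Y(f) = 4 + ((f + f)/(f + f))/2 = 4 + ((2*f)/((2*f)))/2 = 4 + ((2*f)*(1/(2*f)))/2 = 4 + (½)*1 = 4 + ½ = 9/2)
b = -522 (b = (9/2)*(-116) = -522)
(-37641 - 32463)/((12 - 96)*33 + b) = (-37641 - 32463)/((12 - 96)*33 - 522) = -70104/(-84*33 - 522) = -70104/(-2772 - 522) = -70104/(-3294) = -70104*(-1/3294) = 11684/549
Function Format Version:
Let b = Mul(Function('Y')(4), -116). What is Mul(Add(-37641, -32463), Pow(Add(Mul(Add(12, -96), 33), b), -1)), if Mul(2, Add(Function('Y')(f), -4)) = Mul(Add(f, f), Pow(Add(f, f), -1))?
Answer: Rational(11684, 549) ≈ 21.282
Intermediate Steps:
Function('Y')(f) = Rational(9, 2) (Function('Y')(f) = Add(4, Mul(Rational(1, 2), Mul(Add(f, f), Pow(Add(f, f), -1)))) = Add(4, Mul(Rational(1, 2), Mul(Mul(2, f), Pow(Mul(2, f), -1)))) = Add(4, Mul(Rational(1, 2), Mul(Mul(2, f), Mul(Rational(1, 2), Pow(f, -1))))) = Add(4, Mul(Rational(1, 2), 1)) = Add(4, Rational(1, 2)) = Rational(9, 2))
b = -522 (b = Mul(Rational(9, 2), -116) = -522)
Mul(Add(-37641, -32463), Pow(Add(Mul(Add(12, -96), 33), b), -1)) = Mul(Add(-37641, -32463), Pow(Add(Mul(Add(12, -96), 33), -522), -1)) = Mul(-70104, Pow(Add(Mul(-84, 33), -522), -1)) = Mul(-70104, Pow(Add(-2772, -522), -1)) = Mul(-70104, Pow(-3294, -1)) = Mul(-70104, Rational(-1, 3294)) = Rational(11684, 549)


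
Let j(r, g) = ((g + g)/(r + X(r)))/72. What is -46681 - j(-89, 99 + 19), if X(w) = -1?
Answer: -75623161/1620 ≈ -46681.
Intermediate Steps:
j(r, g) = g/(36*(-1 + r)) (j(r, g) = ((g + g)/(r - 1))/72 = ((2*g)/(-1 + r))*(1/72) = (2*g/(-1 + r))*(1/72) = g/(36*(-1 + r)))
-46681 - j(-89, 99 + 19) = -46681 - (99 + 19)/(36*(-1 - 89)) = -46681 - 118/(36*(-90)) = -46681 - 118*(-1)/(36*90) = -46681 - 1*(-59/1620) = -46681 + 59/1620 = -75623161/1620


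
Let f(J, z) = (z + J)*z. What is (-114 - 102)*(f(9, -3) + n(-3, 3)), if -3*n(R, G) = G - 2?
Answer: 3960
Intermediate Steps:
n(R, G) = ⅔ - G/3 (n(R, G) = -(G - 2)/3 = -(-2 + G)/3 = ⅔ - G/3)
f(J, z) = z*(J + z) (f(J, z) = (J + z)*z = z*(J + z))
(-114 - 102)*(f(9, -3) + n(-3, 3)) = (-114 - 102)*(-3*(9 - 3) + (⅔ - ⅓*3)) = -216*(-3*6 + (⅔ - 1)) = -216*(-18 - ⅓) = -216*(-55/3) = 3960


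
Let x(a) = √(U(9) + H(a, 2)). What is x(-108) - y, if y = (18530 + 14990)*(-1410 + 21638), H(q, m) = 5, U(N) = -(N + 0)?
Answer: -678042560 + 2*I ≈ -6.7804e+8 + 2.0*I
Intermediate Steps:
U(N) = -N
x(a) = 2*I (x(a) = √(-1*9 + 5) = √(-9 + 5) = √(-4) = 2*I)
y = 678042560 (y = 33520*20228 = 678042560)
x(-108) - y = 2*I - 1*678042560 = 2*I - 678042560 = -678042560 + 2*I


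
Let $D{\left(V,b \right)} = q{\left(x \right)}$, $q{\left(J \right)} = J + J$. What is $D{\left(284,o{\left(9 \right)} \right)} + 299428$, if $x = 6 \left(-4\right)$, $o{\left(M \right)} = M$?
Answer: $299380$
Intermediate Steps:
$x = -24$
$q{\left(J \right)} = 2 J$
$D{\left(V,b \right)} = -48$ ($D{\left(V,b \right)} = 2 \left(-24\right) = -48$)
$D{\left(284,o{\left(9 \right)} \right)} + 299428 = -48 + 299428 = 299380$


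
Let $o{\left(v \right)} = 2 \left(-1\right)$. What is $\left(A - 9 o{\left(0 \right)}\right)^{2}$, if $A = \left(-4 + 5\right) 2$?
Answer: $400$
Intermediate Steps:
$o{\left(v \right)} = -2$
$A = 2$ ($A = 1 \cdot 2 = 2$)
$\left(A - 9 o{\left(0 \right)}\right)^{2} = \left(2 - -18\right)^{2} = \left(2 + 18\right)^{2} = 20^{2} = 400$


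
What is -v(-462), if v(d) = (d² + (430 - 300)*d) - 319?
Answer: -153065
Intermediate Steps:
v(d) = -319 + d² + 130*d (v(d) = (d² + 130*d) - 319 = -319 + d² + 130*d)
-v(-462) = -(-319 + (-462)² + 130*(-462)) = -(-319 + 213444 - 60060) = -1*153065 = -153065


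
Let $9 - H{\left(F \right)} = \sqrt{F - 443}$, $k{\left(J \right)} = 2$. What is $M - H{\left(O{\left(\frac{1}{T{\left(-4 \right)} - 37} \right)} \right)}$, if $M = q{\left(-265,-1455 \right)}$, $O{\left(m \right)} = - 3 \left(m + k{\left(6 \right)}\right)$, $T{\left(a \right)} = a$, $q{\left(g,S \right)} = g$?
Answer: $-274 + \frac{i \sqrt{754646}}{41} \approx -274.0 + 21.188 i$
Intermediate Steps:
$O{\left(m \right)} = -6 - 3 m$ ($O{\left(m \right)} = - 3 \left(m + 2\right) = - 3 \left(2 + m\right) = -6 - 3 m$)
$M = -265$
$H{\left(F \right)} = 9 - \sqrt{-443 + F}$ ($H{\left(F \right)} = 9 - \sqrt{F - 443} = 9 - \sqrt{-443 + F}$)
$M - H{\left(O{\left(\frac{1}{T{\left(-4 \right)} - 37} \right)} \right)} = -265 - \left(9 - \sqrt{-443 - \left(6 + \frac{3}{-4 - 37}\right)}\right) = -265 - \left(9 - \sqrt{-443 - \left(6 + \frac{3}{-41}\right)}\right) = -265 - \left(9 - \sqrt{-443 - \frac{243}{41}}\right) = -265 - \left(9 - \sqrt{- \frac{18406}{41}}\right) = -265 - \left(9 - \frac{i \sqrt{754646}}{41}\right) = -274 + \frac{i \sqrt{754646}}{41}$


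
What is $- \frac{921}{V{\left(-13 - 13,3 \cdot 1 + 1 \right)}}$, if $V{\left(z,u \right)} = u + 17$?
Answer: $- \frac{307}{7} \approx -43.857$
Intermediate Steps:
$V{\left(z,u \right)} = 17 + u$
$- \frac{921}{V{\left(-13 - 13,3 \cdot 1 + 1 \right)}} = - \frac{921}{17 + \left(3 \cdot 1 + 1\right)} = - \frac{921}{17 + \left(3 + 1\right)} = - \frac{921}{17 + 4} = - \frac{921}{21} = \left(-921\right) \frac{1}{21} = - \frac{307}{7}$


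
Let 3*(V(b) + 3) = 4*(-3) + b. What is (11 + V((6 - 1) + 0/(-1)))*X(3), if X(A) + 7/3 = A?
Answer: 34/9 ≈ 3.7778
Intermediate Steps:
V(b) = -7 + b/3 (V(b) = -3 + (4*(-3) + b)/3 = -3 + (-12 + b)/3 = -3 + (-4 + b/3) = -7 + b/3)
X(A) = -7/3 + A
(11 + V((6 - 1) + 0/(-1)))*X(3) = (11 + (-7 + ((6 - 1) + 0/(-1))/3))*(-7/3 + 3) = (11 + (-7 + (5 + 0*(-1))/3))*(⅔) = (11 + (-7 + (5 + 0)/3))*(⅔) = (11 + (-7 + (⅓)*5))*(⅔) = (11 + (-7 + 5/3))*(⅔) = (11 - 16/3)*(⅔) = (17/3)*(⅔) = 34/9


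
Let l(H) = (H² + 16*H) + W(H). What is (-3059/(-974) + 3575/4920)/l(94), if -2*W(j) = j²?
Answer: 1853233/2837869776 ≈ 0.00065304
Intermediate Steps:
W(j) = -j²/2
l(H) = H²/2 + 16*H (l(H) = (H² + 16*H) - H²/2 = H²/2 + 16*H)
(-3059/(-974) + 3575/4920)/l(94) = (-3059/(-974) + 3575/4920)/(((½)*94*(32 + 94))) = (-3059*(-1/974) + 3575*(1/4920))/(((½)*94*126)) = (3059/974 + 715/984)/5922 = (1853233/479208)*(1/5922) = 1853233/2837869776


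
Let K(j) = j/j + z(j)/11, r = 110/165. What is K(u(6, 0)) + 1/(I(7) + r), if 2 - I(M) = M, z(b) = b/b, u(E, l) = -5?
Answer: 123/143 ≈ 0.86014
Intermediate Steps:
z(b) = 1
I(M) = 2 - M
r = ⅔ (r = 110*(1/165) = ⅔ ≈ 0.66667)
K(j) = 12/11 (K(j) = j/j + 1/11 = 1 + 1*(1/11) = 1 + 1/11 = 12/11)
K(u(6, 0)) + 1/(I(7) + r) = 12/11 + 1/((2 - 1*7) + ⅔) = 12/11 + 1/((2 - 7) + ⅔) = 12/11 + 1/(-5 + ⅔) = 12/11 + 1/(-13/3) = 12/11 - 3/13 = 123/143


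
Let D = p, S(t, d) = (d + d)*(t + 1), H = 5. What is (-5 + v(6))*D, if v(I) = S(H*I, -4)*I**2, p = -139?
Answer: 1241687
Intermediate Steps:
S(t, d) = 2*d*(1 + t) (S(t, d) = (2*d)*(1 + t) = 2*d*(1 + t))
D = -139
v(I) = I**2*(-8 - 40*I) (v(I) = (2*(-4)*(1 + 5*I))*I**2 = (-8 - 40*I)*I**2 = I**2*(-8 - 40*I))
(-5 + v(6))*D = (-5 + 6**2*(-8 - 40*6))*(-139) = (-5 + 36*(-8 - 240))*(-139) = (-5 + 36*(-248))*(-139) = (-5 - 8928)*(-139) = -8933*(-139) = 1241687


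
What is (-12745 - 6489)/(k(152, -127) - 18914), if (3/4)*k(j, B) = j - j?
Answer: 9617/9457 ≈ 1.0169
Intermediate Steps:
k(j, B) = 0 (k(j, B) = 4*(j - j)/3 = (4/3)*0 = 0)
(-12745 - 6489)/(k(152, -127) - 18914) = (-12745 - 6489)/(0 - 18914) = -19234/(-18914) = -19234*(-1/18914) = 9617/9457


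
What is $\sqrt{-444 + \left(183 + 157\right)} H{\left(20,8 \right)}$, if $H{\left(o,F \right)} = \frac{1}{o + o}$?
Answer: $\frac{i \sqrt{26}}{20} \approx 0.25495 i$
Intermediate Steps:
$H{\left(o,F \right)} = \frac{1}{2 o}$
$\sqrt{-444 + \left(183 + 157\right)} H{\left(20,8 \right)} = \sqrt{-444 + \left(183 + 157\right)} \frac{1}{2 \cdot 20} = \sqrt{-444 + 340} \cdot \frac{1}{2} \cdot \frac{1}{20} = \sqrt{-104} \cdot \frac{1}{40} = 2 i \sqrt{26} \cdot \frac{1}{40} = \frac{i \sqrt{26}}{20}$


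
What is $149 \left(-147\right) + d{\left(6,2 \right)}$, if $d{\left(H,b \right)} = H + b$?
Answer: $-21895$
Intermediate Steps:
$149 \left(-147\right) + d{\left(6,2 \right)} = 149 \left(-147\right) + \left(6 + 2\right) = -21903 + 8 = -21895$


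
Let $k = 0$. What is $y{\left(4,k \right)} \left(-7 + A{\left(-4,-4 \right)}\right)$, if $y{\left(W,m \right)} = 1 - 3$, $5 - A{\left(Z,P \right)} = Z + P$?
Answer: $-12$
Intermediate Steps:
$A{\left(Z,P \right)} = 5 - P - Z$ ($A{\left(Z,P \right)} = 5 - \left(Z + P\right) = 5 - \left(P + Z\right) = 5 - P - Z$)
$y{\left(W,m \right)} = -2$ ($y{\left(W,m \right)} = 1 - 3 = -2$)
$y{\left(4,k \right)} \left(-7 + A{\left(-4,-4 \right)}\right) = - 2 \left(-7 - -13\right) = - 2 \left(-7 + \left(5 + 4 + 4\right)\right) = - 2 \left(-7 + 13\right) = \left(-2\right) 6 = -12$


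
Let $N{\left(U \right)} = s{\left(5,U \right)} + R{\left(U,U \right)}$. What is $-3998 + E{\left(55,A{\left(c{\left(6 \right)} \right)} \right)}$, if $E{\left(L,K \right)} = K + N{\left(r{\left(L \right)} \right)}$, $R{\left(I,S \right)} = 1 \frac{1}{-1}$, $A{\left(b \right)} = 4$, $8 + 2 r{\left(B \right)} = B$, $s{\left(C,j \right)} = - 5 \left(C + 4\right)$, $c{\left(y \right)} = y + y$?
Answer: $-4040$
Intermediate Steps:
$c{\left(y \right)} = 2 y$
$s{\left(C,j \right)} = -20 - 5 C$ ($s{\left(C,j \right)} = - 5 \left(4 + C\right) = -20 - 5 C$)
$r{\left(B \right)} = -4 + \frac{B}{2}$
$R{\left(I,S \right)} = -1$ ($R{\left(I,S \right)} = 1 \left(-1\right) = -1$)
$N{\left(U \right)} = -46$ ($N{\left(U \right)} = \left(-20 - 25\right) - 1 = -45 - 1 = -46$)
$E{\left(L,K \right)} = -46 + K$ ($E{\left(L,K \right)} = K - 46 = -46 + K$)
$-3998 + E{\left(55,A{\left(c{\left(6 \right)} \right)} \right)} = -3998 + \left(-46 + 4\right) = -3998 - 42 = -4040$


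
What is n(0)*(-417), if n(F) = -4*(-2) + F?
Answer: -3336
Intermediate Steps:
n(F) = 8 + F
n(0)*(-417) = (8 + 0)*(-417) = 8*(-417) = -3336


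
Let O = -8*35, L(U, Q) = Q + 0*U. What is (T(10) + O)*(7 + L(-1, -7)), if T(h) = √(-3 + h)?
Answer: 0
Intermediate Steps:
L(U, Q) = Q (L(U, Q) = Q + 0 = Q)
O = -280
(T(10) + O)*(7 + L(-1, -7)) = (√(-3 + 10) - 280)*(7 - 7) = (√7 - 280)*0 = (-280 + √7)*0 = 0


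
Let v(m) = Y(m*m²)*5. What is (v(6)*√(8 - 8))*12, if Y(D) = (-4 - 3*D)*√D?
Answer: 0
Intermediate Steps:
Y(D) = √D*(-4 - 3*D)
v(m) = 5*√(m³)*(-4 - 3*m³) (v(m) = (√(m*m²)*(-4 - 3*m*m²))*5 = (√(m³)*(-4 - 3*m³))*5 = 5*√(m³)*(-4 - 3*m³))
(v(6)*√(8 - 8))*12 = ((√(6³)*(-20 - 15*6³))*√(8 - 8))*12 = ((√216*(-20 - 15*216))*√0)*12 = (((6*√6)*(-20 - 3240))*0)*12 = (((6*√6)*(-3260))*0)*12 = (-19560*√6*0)*12 = 0*12 = 0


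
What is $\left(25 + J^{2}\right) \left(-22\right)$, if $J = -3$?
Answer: $-748$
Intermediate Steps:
$\left(25 + J^{2}\right) \left(-22\right) = \left(25 + \left(-3\right)^{2}\right) \left(-22\right) = \left(25 + 9\right) \left(-22\right) = 34 \left(-22\right) = -748$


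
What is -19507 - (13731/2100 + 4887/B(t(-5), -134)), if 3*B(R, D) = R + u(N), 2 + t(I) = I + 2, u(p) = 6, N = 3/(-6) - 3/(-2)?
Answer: -23922177/700 ≈ -34175.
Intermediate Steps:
N = 1 (N = 3*(-⅙) - 3*(-½) = -½ + 3/2 = 1)
t(I) = I (t(I) = -2 + (I + 2) = -2 + (2 + I) = I)
B(R, D) = 2 + R/3 (B(R, D) = (R + 6)/3 = (6 + R)/3 = 2 + R/3)
-19507 - (13731/2100 + 4887/B(t(-5), -134)) = -19507 - (13731/2100 + 4887/(2 + (⅓)*(-5))) = -19507 - (13731*(1/2100) + 4887/(2 - 5/3)) = -19507 - (4577/700 + 4887/(⅓)) = -19507 - (4577/700 + 4887*3) = -19507 - (4577/700 + 14661) = -19507 - 1*10267277/700 = -19507 - 10267277/700 = -23922177/700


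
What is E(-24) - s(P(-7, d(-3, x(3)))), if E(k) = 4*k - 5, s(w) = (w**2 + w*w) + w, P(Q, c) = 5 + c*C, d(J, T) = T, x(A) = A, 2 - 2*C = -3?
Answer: -426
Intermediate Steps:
C = 5/2 (C = 1 - 1/2*(-3) = 1 + 3/2 = 5/2 ≈ 2.5000)
P(Q, c) = 5 + 5*c/2 (P(Q, c) = 5 + c*(5/2) = 5 + 5*c/2)
s(w) = w + 2*w**2 (s(w) = (w**2 + w**2) + w = 2*w**2 + w = w + 2*w**2)
E(k) = -5 + 4*k
E(-24) - s(P(-7, d(-3, x(3)))) = (-5 + 4*(-24)) - (5 + (5/2)*3)*(1 + 2*(5 + (5/2)*3)) = (-5 - 96) - (5 + 15/2)*(1 + 2*(5 + 15/2)) = -101 - 25*(1 + 2*(25/2))/2 = -101 - 25*(1 + 25)/2 = -101 - 25*26/2 = -101 - 1*325 = -101 - 325 = -426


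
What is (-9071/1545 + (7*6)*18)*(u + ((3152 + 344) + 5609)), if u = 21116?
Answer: 35024597729/1545 ≈ 2.2670e+7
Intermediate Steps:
(-9071/1545 + (7*6)*18)*(u + ((3152 + 344) + 5609)) = (-9071/1545 + (7*6)*18)*(21116 + ((3152 + 344) + 5609)) = (-9071*1/1545 + 42*18)*(21116 + (3496 + 5609)) = (-9071/1545 + 756)*(21116 + 9105) = (1158949/1545)*30221 = 35024597729/1545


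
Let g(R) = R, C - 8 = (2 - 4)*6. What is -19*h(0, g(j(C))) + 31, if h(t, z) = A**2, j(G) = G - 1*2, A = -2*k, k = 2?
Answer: -273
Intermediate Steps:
A = -4 (A = -2*2 = -4)
C = -4 (C = 8 + (2 - 4)*6 = 8 - 2*6 = 8 - 12 = -4)
j(G) = -2 + G (j(G) = G - 2 = -2 + G)
h(t, z) = 16 (h(t, z) = (-4)**2 = 16)
-19*h(0, g(j(C))) + 31 = -19*16 + 31 = -304 + 31 = -273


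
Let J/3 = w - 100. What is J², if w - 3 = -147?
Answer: 535824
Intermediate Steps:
w = -144 (w = 3 - 147 = -144)
J = -732 (J = 3*(-144 - 100) = 3*(-244) = -732)
J² = (-732)² = 535824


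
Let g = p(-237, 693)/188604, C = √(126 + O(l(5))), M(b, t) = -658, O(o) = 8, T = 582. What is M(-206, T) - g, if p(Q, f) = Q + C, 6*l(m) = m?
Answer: -41367065/62868 - √134/188604 ≈ -658.00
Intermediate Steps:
l(m) = m/6
C = √134 (C = √(126 + 8) = √134 ≈ 11.576)
p(Q, f) = Q + √134
g = -79/62868 + √134/188604 (g = (-237 + √134)/188604 = (-237 + √134)*(1/188604) = -79/62868 + √134/188604 ≈ -0.0011952)
M(-206, T) - g = -658 - (-79/62868 + √134/188604) = -658 + (79/62868 - √134/188604) = -41367065/62868 - √134/188604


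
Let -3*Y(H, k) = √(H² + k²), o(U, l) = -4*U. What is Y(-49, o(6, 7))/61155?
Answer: -√2977/183465 ≈ -0.00029740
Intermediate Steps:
Y(H, k) = -√(H² + k²)/3
Y(-49, o(6, 7))/61155 = -√((-49)² + (-4*6)²)/3/61155 = -√(2401 + (-24)²)/3*(1/61155) = -√(2401 + 576)/3*(1/61155) = -√2977/3*(1/61155) = -√2977/183465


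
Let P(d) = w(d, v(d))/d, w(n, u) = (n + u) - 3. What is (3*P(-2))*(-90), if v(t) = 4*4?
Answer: 1485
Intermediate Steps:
v(t) = 16
w(n, u) = -3 + n + u
P(d) = (13 + d)/d (P(d) = (-3 + d + 16)/d = (13 + d)/d)
(3*P(-2))*(-90) = (3*((13 - 2)/(-2)))*(-90) = (3*(-½*11))*(-90) = (3*(-11/2))*(-90) = -33/2*(-90) = 1485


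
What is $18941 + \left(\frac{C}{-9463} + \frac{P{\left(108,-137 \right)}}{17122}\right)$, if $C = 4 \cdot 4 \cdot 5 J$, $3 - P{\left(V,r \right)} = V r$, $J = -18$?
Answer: $\frac{3069089428943}{162025486} \approx 18942.0$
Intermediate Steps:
$P{\left(V,r \right)} = 3 - V r$
$C = -1440$ ($C = 4 \cdot 4 \cdot 5 \left(-18\right) = 16 \cdot 5 \left(-18\right) = 80 \left(-18\right) = -1440$)
$18941 + \left(\frac{C}{-9463} + \frac{P{\left(108,-137 \right)}}{17122}\right) = 18941 - \left(- \frac{1440}{9463} - \frac{3 - 108 \left(-137\right)}{17122}\right) = 18941 - \left(- \frac{1440}{9463} - \left(3 + 14796\right) \frac{1}{17122}\right) = 18941 + \left(\frac{1440}{9463} + 14799 \cdot \frac{1}{17122}\right) = 18941 + \left(\frac{1440}{9463} + \frac{14799}{17122}\right) = 18941 + \frac{164698617}{162025486} = \frac{3069089428943}{162025486}$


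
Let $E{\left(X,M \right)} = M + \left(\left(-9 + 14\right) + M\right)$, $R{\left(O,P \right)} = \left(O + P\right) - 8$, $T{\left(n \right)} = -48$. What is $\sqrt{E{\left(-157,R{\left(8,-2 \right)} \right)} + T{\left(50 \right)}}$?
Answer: $i \sqrt{47} \approx 6.8557 i$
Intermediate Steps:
$R{\left(O,P \right)} = -8 + O + P$
$E{\left(X,M \right)} = 5 + 2 M$ ($E{\left(X,M \right)} = M + \left(5 + M\right) = 5 + 2 M$)
$\sqrt{E{\left(-157,R{\left(8,-2 \right)} \right)} + T{\left(50 \right)}} = \sqrt{\left(5 + 2 \left(-8 + 8 - 2\right)\right) - 48} = \sqrt{\left(5 + 2 \left(-2\right)\right) - 48} = \sqrt{\left(5 - 4\right) - 48} = \sqrt{1 - 48} = \sqrt{-47} = i \sqrt{47}$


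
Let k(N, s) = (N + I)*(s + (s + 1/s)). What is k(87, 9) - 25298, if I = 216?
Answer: -59431/3 ≈ -19810.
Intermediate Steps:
k(N, s) = (216 + N)*(1/s + 2*s) (k(N, s) = (N + 216)*(s + (s + 1/s)) = (216 + N)*(1/s + 2*s))
k(87, 9) - 25298 = (216 + 87 + 2*9²*(216 + 87))/9 - 25298 = (216 + 87 + 2*81*303)/9 - 25298 = (216 + 87 + 49086)/9 - 25298 = (⅑)*49389 - 25298 = 16463/3 - 25298 = -59431/3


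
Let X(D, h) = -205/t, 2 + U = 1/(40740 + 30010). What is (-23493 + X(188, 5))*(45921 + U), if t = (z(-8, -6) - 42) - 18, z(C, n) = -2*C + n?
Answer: -763100160598139/707500 ≈ -1.0786e+9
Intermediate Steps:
z(C, n) = n - 2*C
t = -50 (t = ((-6 - 2*(-8)) - 42) - 18 = ((-6 + 16) - 42) - 18 = (10 - 42) - 18 = -32 - 18 = -50)
U = -141499/70750 (U = -2 + 1/(40740 + 30010) = -2 + 1/70750 = -141499/70750 ≈ -2.0000)
X(D, h) = 41/10 (X(D, h) = -205/(-50) = -205*(-1/50) = 41/10)
(-23493 + X(188, 5))*(45921 + U) = (-23493 + 41/10)*(45921 - 141499/70750) = -234889/10*3248769251/70750 = -763100160598139/707500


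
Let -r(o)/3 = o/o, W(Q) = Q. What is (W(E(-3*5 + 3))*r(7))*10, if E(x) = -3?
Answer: 90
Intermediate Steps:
r(o) = -3 (r(o) = -3*o/o = -3*1 = -3)
(W(E(-3*5 + 3))*r(7))*10 = -3*(-3)*10 = 9*10 = 90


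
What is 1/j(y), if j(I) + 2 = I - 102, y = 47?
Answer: -1/57 ≈ -0.017544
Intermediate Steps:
j(I) = -104 + I (j(I) = -2 + (I - 102) = -2 + (-102 + I) = -104 + I)
1/j(y) = 1/(-104 + 47) = 1/(-57) = -1/57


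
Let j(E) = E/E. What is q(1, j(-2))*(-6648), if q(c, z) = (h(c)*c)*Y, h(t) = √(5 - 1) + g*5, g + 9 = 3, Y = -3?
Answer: -558432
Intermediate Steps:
g = -6 (g = -9 + 3 = -6)
h(t) = -28 (h(t) = √(5 - 1) - 6*5 = √4 - 30 = 2 - 30 = -28)
j(E) = 1
q(c, z) = 84*c (q(c, z) = -28*c*(-3) = 84*c)
q(1, j(-2))*(-6648) = (84*1)*(-6648) = 84*(-6648) = -558432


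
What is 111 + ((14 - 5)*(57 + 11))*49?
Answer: 30099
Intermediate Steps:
111 + ((14 - 5)*(57 + 11))*49 = 111 + (9*68)*49 = 111 + 612*49 = 111 + 29988 = 30099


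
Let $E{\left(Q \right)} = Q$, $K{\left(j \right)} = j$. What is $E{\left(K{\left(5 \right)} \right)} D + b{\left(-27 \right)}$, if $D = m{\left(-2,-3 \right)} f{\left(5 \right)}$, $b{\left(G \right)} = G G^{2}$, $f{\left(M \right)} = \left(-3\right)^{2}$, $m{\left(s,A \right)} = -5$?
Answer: $-19908$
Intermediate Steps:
$f{\left(M \right)} = 9$
$b{\left(G \right)} = G^{3}$
$D = -45$ ($D = \left(-5\right) 9 = -45$)
$E{\left(K{\left(5 \right)} \right)} D + b{\left(-27 \right)} = 5 \left(-45\right) + \left(-27\right)^{3} = -225 - 19683 = -19908$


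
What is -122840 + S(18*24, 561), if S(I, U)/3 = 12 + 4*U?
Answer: -116072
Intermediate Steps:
S(I, U) = 36 + 12*U (S(I, U) = 3*(12 + 4*U) = 36 + 12*U)
-122840 + S(18*24, 561) = -122840 + (36 + 12*561) = -122840 + (36 + 6732) = -122840 + 6768 = -116072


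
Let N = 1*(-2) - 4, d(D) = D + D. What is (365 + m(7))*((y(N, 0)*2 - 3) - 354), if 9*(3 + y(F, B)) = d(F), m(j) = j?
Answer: -136028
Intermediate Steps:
d(D) = 2*D
N = -6 (N = -2 - 4 = -6)
y(F, B) = -3 + 2*F/9 (y(F, B) = -3 + (2*F)/9 = -3 + 2*F/9)
(365 + m(7))*((y(N, 0)*2 - 3) - 354) = (365 + 7)*(((-3 + (2/9)*(-6))*2 - 3) - 354) = 372*(((-3 - 4/3)*2 - 3) - 354) = 372*((-13/3*2 - 3) - 354) = 372*((-26/3 - 3) - 354) = 372*(-35/3 - 354) = 372*(-1097/3) = -136028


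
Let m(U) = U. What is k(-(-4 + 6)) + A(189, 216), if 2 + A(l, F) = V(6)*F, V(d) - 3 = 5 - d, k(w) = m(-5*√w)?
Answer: 430 - 5*I*√2 ≈ 430.0 - 7.0711*I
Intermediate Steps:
k(w) = -5*√w
V(d) = 8 - d (V(d) = 3 + (5 - d) = 8 - d)
A(l, F) = -2 + 2*F (A(l, F) = -2 + (8 - 1*6)*F = -2 + (8 - 6)*F = -2 + 2*F)
k(-(-4 + 6)) + A(189, 216) = -5*I*√(-4 + 6) + (-2 + 2*216) = -5*I*√2 + (-2 + 432) = -5*I*√2 + 430 = 430 - 5*I*√2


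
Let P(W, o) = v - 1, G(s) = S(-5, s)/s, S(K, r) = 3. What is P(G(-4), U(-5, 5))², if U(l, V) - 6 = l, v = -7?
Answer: 64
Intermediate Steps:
U(l, V) = 6 + l
G(s) = 3/s
P(W, o) = -8 (P(W, o) = -7 - 1 = -8)
P(G(-4), U(-5, 5))² = (-8)² = 64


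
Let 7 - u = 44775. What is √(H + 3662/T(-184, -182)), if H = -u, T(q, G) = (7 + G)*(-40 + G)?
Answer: √675694919487/3885 ≈ 211.58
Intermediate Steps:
u = -44768 (u = 7 - 1*44775 = 7 - 44775 = -44768)
T(q, G) = (-40 + G)*(7 + G)
H = 44768 (H = -1*(-44768) = 44768)
√(H + 3662/T(-184, -182)) = √(44768 + 3662/(-280 + (-182)² - 33*(-182))) = √(44768 + 3662/(-280 + 33124 + 6006)) = √(44768 + 3662/38850) = √(44768 + 3662*(1/38850)) = √(44768 + 1831/19425) = √(869620231/19425) = √675694919487/3885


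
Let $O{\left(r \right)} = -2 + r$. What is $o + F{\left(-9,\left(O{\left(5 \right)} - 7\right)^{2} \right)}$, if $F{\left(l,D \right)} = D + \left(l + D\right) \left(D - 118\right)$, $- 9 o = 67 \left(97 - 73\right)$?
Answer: $- \frac{2630}{3} \approx -876.67$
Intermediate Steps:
$o = - \frac{536}{3}$ ($o = - \frac{67 \left(97 - 73\right)}{9} = - \frac{67 \cdot 24}{9} = \left(- \frac{1}{9}\right) 1608 = - \frac{536}{3} \approx -178.67$)
$F{\left(l,D \right)} = D + \left(-118 + D\right) \left(D + l\right)$ ($F{\left(l,D \right)} = D + \left(D + l\right) \left(-118 + D\right) = D + \left(-118 + D\right) \left(D + l\right)$)
$o + F{\left(-9,\left(O{\left(5 \right)} - 7\right)^{2} \right)} = - \frac{536}{3} + \left(\left(\left(\left(-2 + 5\right) - 7\right)^{2}\right)^{2} - -1062 - 117 \left(\left(-2 + 5\right) - 7\right)^{2} + \left(\left(-2 + 5\right) - 7\right)^{2} \left(-9\right)\right) = - \frac{536}{3} + \left(\left(\left(3 - 7\right)^{2}\right)^{2} + 1062 - 117 \left(3 - 7\right)^{2} + \left(3 - 7\right)^{2} \left(-9\right)\right) = - \frac{536}{3} + \left(\left(\left(-4\right)^{2}\right)^{2} + 1062 - 117 \left(-4\right)^{2} + \left(-4\right)^{2} \left(-9\right)\right) = - \frac{536}{3} + \left(16^{2} + 1062 - 1872 + 16 \left(-9\right)\right) = - \frac{536}{3} + \left(256 + 1062 - 1872 - 144\right) = - \frac{536}{3} - 698 = - \frac{2630}{3}$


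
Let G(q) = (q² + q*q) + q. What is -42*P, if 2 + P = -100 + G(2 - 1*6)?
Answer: 3108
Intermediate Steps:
G(q) = q + 2*q² (G(q) = (q² + q²) + q = 2*q² + q = q + 2*q²)
P = -74 (P = -2 + (-100 + (2 - 1*6)*(1 + 2*(2 - 1*6))) = -2 + (-100 + (2 - 6)*(1 + 2*(2 - 6))) = -2 + (-100 - 4*(1 + 2*(-4))) = -2 + (-100 - 4*(1 - 8)) = -2 + (-100 - 4*(-7)) = -2 + (-100 + 28) = -2 - 72 = -74)
-42*P = -42*(-74) = 3108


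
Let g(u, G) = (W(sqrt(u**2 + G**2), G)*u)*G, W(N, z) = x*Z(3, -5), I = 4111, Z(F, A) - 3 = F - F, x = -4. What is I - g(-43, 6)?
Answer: 1015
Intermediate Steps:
Z(F, A) = 3 (Z(F, A) = 3 + (F - F) = 3 + 0 = 3)
W(N, z) = -12 (W(N, z) = -4*3 = -12)
g(u, G) = -12*G*u (g(u, G) = (-12*u)*G = -12*G*u)
I - g(-43, 6) = 4111 - (-12)*6*(-43) = 4111 - 1*3096 = 4111 - 3096 = 1015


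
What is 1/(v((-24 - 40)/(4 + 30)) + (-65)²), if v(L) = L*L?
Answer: 289/1222049 ≈ 0.00023649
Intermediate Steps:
v(L) = L²
1/(v((-24 - 40)/(4 + 30)) + (-65)²) = 1/(((-24 - 40)/(4 + 30))² + (-65)²) = 1/((-64/34)² + 4225) = 1/((-64*1/34)² + 4225) = 1/((-32/17)² + 4225) = 1/(1024/289 + 4225) = 1/(1222049/289) = 289/1222049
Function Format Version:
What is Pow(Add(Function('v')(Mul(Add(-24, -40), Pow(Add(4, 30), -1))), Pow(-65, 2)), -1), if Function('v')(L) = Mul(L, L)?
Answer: Rational(289, 1222049) ≈ 0.00023649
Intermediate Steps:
Function('v')(L) = Pow(L, 2)
Pow(Add(Function('v')(Mul(Add(-24, -40), Pow(Add(4, 30), -1))), Pow(-65, 2)), -1) = Pow(Add(Pow(Mul(Add(-24, -40), Pow(Add(4, 30), -1)), 2), Pow(-65, 2)), -1) = Pow(Add(Pow(Mul(-64, Pow(34, -1)), 2), 4225), -1) = Pow(Add(Pow(Mul(-64, Rational(1, 34)), 2), 4225), -1) = Pow(Add(Pow(Rational(-32, 17), 2), 4225), -1) = Pow(Add(Rational(1024, 289), 4225), -1) = Pow(Rational(1222049, 289), -1) = Rational(289, 1222049)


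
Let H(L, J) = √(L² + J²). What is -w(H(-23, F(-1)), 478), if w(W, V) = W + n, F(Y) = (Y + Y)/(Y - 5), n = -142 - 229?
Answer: 371 - √4762/3 ≈ 348.00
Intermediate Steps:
n = -371
F(Y) = 2*Y/(-5 + Y) (F(Y) = (2*Y)/(-5 + Y) = 2*Y/(-5 + Y))
H(L, J) = √(J² + L²)
w(W, V) = -371 + W (w(W, V) = W - 371 = -371 + W)
-w(H(-23, F(-1)), 478) = -(-371 + √((2*(-1)/(-5 - 1))² + (-23)²)) = -(-371 + √((2*(-1)/(-6))² + 529)) = -(-371 + √((2*(-1)*(-⅙))² + 529)) = -(-371 + √((⅓)² + 529)) = -(-371 + √(⅑ + 529)) = -(-371 + √(4762/9)) = -(-371 + √4762/3) = 371 - √4762/3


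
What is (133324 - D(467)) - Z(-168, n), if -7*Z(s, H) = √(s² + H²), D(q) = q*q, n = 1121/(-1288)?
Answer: -84765 + √46823292097/9016 ≈ -84741.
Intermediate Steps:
n = -1121/1288 (n = 1121*(-1/1288) = -1121/1288 ≈ -0.87034)
D(q) = q²
Z(s, H) = -√(H² + s²)/7 (Z(s, H) = -√(s² + H²)/7 = -√(H² + s²)/7)
(133324 - D(467)) - Z(-168, n) = (133324 - 1*467²) - (-1)*√((-1121/1288)² + (-168)²)/7 = (133324 - 1*218089) - (-1)*√(1256641/1658944 + 28224)/7 = (133324 - 218089) - (-1)*√(46823292097/1658944)/7 = -84765 - (-1)*√46823292097/1288/7 = -84765 - (-1)*√46823292097/9016 = -84765 + √46823292097/9016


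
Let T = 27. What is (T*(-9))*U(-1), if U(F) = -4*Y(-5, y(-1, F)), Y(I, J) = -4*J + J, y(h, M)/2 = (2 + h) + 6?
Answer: -40824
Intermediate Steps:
y(h, M) = 16 + 2*h (y(h, M) = 2*((2 + h) + 6) = 2*(8 + h) = 16 + 2*h)
Y(I, J) = -3*J
U(F) = 168 (U(F) = -(-12)*(16 + 2*(-1)) = -(-12)*(16 - 2) = -(-12)*14 = -4*(-42) = 168)
(T*(-9))*U(-1) = (27*(-9))*168 = -243*168 = -40824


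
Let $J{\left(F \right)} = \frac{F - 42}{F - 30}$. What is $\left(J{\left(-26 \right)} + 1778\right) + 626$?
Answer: $\frac{33673}{14} \approx 2405.2$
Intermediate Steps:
$J{\left(F \right)} = \frac{-42 + F}{-30 + F}$
$\left(J{\left(-26 \right)} + 1778\right) + 626 = \left(\frac{-42 - 26}{-30 - 26} + 1778\right) + 626 = \left(\frac{1}{-56} \left(-68\right) + 1778\right) + 626 = \left(\left(- \frac{1}{56}\right) \left(-68\right) + 1778\right) + 626 = \left(\frac{17}{14} + 1778\right) + 626 = \frac{24909}{14} + 626 = \frac{33673}{14}$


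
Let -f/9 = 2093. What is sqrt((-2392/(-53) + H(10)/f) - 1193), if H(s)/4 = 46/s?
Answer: I*sqrt(6007715136605)/72345 ≈ 33.88*I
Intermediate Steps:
f = -18837 (f = -9*2093 = -18837)
H(s) = 184/s (H(s) = 4*(46/s) = 184/s)
sqrt((-2392/(-53) + H(10)/f) - 1193) = sqrt((-2392/(-53) + (184/10)/(-18837)) - 1193) = sqrt((-2392*(-1/53) + (184*(1/10))*(-1/18837)) - 1193) = sqrt((2392/53 + (92/5)*(-1/18837)) - 1193) = sqrt((2392/53 - 4/4095) - 1193) = sqrt(9795028/217035 - 1193) = sqrt(-249127727/217035) = I*sqrt(6007715136605)/72345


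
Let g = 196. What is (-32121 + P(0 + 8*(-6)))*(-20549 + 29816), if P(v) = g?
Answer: -295848975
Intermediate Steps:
P(v) = 196
(-32121 + P(0 + 8*(-6)))*(-20549 + 29816) = (-32121 + 196)*(-20549 + 29816) = -31925*9267 = -295848975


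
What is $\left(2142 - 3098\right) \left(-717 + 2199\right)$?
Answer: $-1416792$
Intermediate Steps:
$\left(2142 - 3098\right) \left(-717 + 2199\right) = \left(-956\right) 1482 = -1416792$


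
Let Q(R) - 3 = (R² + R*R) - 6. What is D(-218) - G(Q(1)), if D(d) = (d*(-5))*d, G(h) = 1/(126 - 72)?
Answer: -12831481/54 ≈ -2.3762e+5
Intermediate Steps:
Q(R) = -3 + 2*R² (Q(R) = 3 + ((R² + R*R) - 6) = 3 + ((R² + R²) - 6) = 3 + (2*R² - 6) = 3 + (-6 + 2*R²) = -3 + 2*R²)
G(h) = 1/54
D(d) = -5*d² (D(d) = (-5*d)*d = -5*d²)
D(-218) - G(Q(1)) = -5*(-218)² - 1*1/54 = -5*47524 - 1/54 = -237620 - 1/54 = -12831481/54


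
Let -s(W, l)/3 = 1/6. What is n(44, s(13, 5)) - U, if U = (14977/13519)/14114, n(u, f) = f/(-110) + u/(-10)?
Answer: -8386992021/1908071660 ≈ -4.3955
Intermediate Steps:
s(W, l) = -½ (s(W, l) = -3/6 = -3*⅙ = -½)
n(u, f) = -u/10 - f/110 (n(u, f) = f*(-1/110) + u*(-⅒) = -f/110 - u/10 = -u/10 - f/110)
U = 14977/190807166 (U = (14977*(1/13519))*(1/14114) = (14977/13519)*(1/14114) = 14977/190807166 ≈ 7.8493e-5)
n(44, s(13, 5)) - U = (-⅒*44 - 1/110*(-½)) - 1*14977/190807166 = (-22/5 + 1/220) - 14977/190807166 = -967/220 - 14977/190807166 = -8386992021/1908071660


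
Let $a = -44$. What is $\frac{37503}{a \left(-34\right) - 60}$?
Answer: $\frac{37503}{1436} \approx 26.116$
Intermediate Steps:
$\frac{37503}{a \left(-34\right) - 60} = \frac{37503}{\left(-44\right) \left(-34\right) - 60} = \frac{37503}{1496 - 60} = \frac{37503}{1436}$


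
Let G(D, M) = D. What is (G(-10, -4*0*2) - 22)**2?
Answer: 1024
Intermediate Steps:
(G(-10, -4*0*2) - 22)**2 = (-10 - 22)**2 = (-32)**2 = 1024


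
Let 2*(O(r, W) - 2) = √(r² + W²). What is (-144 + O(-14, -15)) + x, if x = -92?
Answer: -234 + √421/2 ≈ -223.74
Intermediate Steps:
O(r, W) = 2 + √(W² + r²)/2 (O(r, W) = 2 + √(r² + W²)/2 = 2 + √(W² + r²)/2)
(-144 + O(-14, -15)) + x = (-144 + (2 + √((-15)² + (-14)²)/2)) - 92 = (-144 + (2 + √(225 + 196)/2)) - 92 = (-144 + (2 + √421/2)) - 92 = (-142 + √421/2) - 92 = -234 + √421/2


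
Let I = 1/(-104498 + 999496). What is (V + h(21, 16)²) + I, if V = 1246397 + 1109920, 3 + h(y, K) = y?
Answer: 2109188981719/894998 ≈ 2.3566e+6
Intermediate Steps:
h(y, K) = -3 + y
V = 2356317
I = 1/894998 ≈ 1.1173e-6
(V + h(21, 16)²) + I = (2356317 + (-3 + 21)²) + 1/894998 = (2356317 + 18²) + 1/894998 = (2356317 + 324) + 1/894998 = 2356641 + 1/894998 = 2109188981719/894998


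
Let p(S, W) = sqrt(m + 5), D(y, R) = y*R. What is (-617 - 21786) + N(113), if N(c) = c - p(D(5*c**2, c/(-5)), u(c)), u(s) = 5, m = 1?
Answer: -22290 - sqrt(6) ≈ -22292.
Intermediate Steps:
D(y, R) = R*y
p(S, W) = sqrt(6) (p(S, W) = sqrt(1 + 5) = sqrt(6))
N(c) = c - sqrt(6)
(-617 - 21786) + N(113) = (-617 - 21786) + (113 - sqrt(6)) = -22403 + (113 - sqrt(6)) = -22290 - sqrt(6)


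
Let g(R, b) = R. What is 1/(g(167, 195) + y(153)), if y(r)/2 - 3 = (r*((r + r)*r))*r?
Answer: 1/2191925297 ≈ 4.5622e-10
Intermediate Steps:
y(r) = 6 + 4*r**4 (y(r) = 6 + 2*((r*((r + r)*r))*r) = 6 + 2*((r*((2*r)*r))*r) = 6 + 2*((r*(2*r**2))*r) = 6 + 2*((2*r**3)*r) = 6 + 2*(2*r**4) = 6 + 4*r**4)
1/(g(167, 195) + y(153)) = 1/(167 + (6 + 4*153**4)) = 1/(167 + (6 + 4*547981281)) = 1/(167 + (6 + 2191925124)) = 1/(167 + 2191925130) = 1/2191925297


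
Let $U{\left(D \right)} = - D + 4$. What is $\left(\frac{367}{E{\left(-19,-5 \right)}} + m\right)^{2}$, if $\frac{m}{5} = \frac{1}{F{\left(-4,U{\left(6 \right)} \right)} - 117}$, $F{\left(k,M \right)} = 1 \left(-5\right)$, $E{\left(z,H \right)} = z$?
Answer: $\frac{2013227161}{5373124} \approx 374.68$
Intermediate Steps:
$U{\left(D \right)} = 4 - D$
$F{\left(k,M \right)} = -5$
$m = - \frac{5}{122}$ ($m = \frac{5}{-5 - 117} = \frac{5}{-122} = 5 \left(- \frac{1}{122}\right) = - \frac{5}{122} \approx -0.040984$)
$\left(\frac{367}{E{\left(-19,-5 \right)}} + m\right)^{2} = \left(\frac{367}{-19} - \frac{5}{122}\right)^{2} = \left(367 \left(- \frac{1}{19}\right) - \frac{5}{122}\right)^{2} = \left(- \frac{367}{19} - \frac{5}{122}\right)^{2} = \left(- \frac{44869}{2318}\right)^{2} = \frac{2013227161}{5373124}$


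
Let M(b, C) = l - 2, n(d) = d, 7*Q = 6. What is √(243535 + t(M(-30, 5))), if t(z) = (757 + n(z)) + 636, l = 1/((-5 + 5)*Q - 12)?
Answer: √8817333/6 ≈ 494.90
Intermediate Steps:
Q = 6/7 (Q = (⅐)*6 = 6/7 ≈ 0.85714)
l = -1/12 (l = 1/((-5 + 5)*(6/7) - 12) = 1/(0*(6/7) - 12) = 1/(0 - 12) = 1/(-12) = -1/12 ≈ -0.083333)
M(b, C) = -25/12 (M(b, C) = -1/12 - 2 = -25/12)
t(z) = 1393 + z (t(z) = (757 + z) + 636 = 1393 + z)
√(243535 + t(M(-30, 5))) = √(243535 + (1393 - 25/12)) = √(243535 + 16691/12) = √(2939111/12) = √8817333/6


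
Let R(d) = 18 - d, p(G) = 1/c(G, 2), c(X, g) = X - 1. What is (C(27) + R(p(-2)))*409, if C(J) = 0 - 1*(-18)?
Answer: 44581/3 ≈ 14860.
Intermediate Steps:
c(X, g) = -1 + X
p(G) = 1/(-1 + G)
C(J) = 18 (C(J) = 0 + 18 = 18)
(C(27) + R(p(-2)))*409 = (18 + (18 - 1/(-1 - 2)))*409 = (18 + (18 - 1/(-3)))*409 = (18 + (18 - 1*(-1/3)))*409 = (18 + (18 + 1/3))*409 = (18 + 55/3)*409 = (109/3)*409 = 44581/3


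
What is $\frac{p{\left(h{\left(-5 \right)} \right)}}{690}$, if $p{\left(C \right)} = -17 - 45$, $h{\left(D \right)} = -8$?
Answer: $- \frac{31}{345} \approx -0.089855$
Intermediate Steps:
$p{\left(C \right)} = -62$
$\frac{p{\left(h{\left(-5 \right)} \right)}}{690} = - \frac{62}{690} = \left(-62\right) \frac{1}{690} = - \frac{31}{345}$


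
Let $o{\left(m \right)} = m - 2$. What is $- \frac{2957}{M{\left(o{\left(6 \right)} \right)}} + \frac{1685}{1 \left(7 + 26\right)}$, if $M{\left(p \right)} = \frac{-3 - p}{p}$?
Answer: $\frac{402119}{231} \approx 1740.8$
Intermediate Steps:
$o{\left(m \right)} = -2 + m$
$M{\left(p \right)} = \frac{-3 - p}{p}$
$- \frac{2957}{M{\left(o{\left(6 \right)} \right)}} + \frac{1685}{1 \left(7 + 26\right)} = - \frac{2957}{\frac{1}{-2 + 6} \left(-3 - \left(-2 + 6\right)\right)} + \frac{1685}{1 \left(7 + 26\right)} = - \frac{2957}{\frac{1}{4} \left(-3 - 4\right)} + \frac{1685}{1 \cdot 33} = - \frac{2957}{\frac{1}{4} \left(-3 - 4\right)} + \frac{1685}{33} = - \frac{2957}{\frac{1}{4} \left(-7\right)} + 1685 \cdot \frac{1}{33} = - \frac{2957}{- \frac{7}{4}} + \frac{1685}{33} = \left(-2957\right) \left(- \frac{4}{7}\right) + \frac{1685}{33} = \frac{11828}{7} + \frac{1685}{33} = \frac{402119}{231}$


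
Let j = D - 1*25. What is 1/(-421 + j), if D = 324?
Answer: -1/122 ≈ -0.0081967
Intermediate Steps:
j = 299 (j = 324 - 1*25 = 324 - 25 = 299)
1/(-421 + j) = 1/(-421 + 299) = 1/(-122) = -1/122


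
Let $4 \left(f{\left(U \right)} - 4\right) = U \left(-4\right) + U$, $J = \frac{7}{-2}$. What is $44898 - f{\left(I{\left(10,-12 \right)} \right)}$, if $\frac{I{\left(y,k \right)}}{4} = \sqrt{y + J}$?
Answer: $44894 + \frac{3 \sqrt{26}}{2} \approx 44902.0$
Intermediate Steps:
$J = - \frac{7}{2}$ ($J = 7 \left(- \frac{1}{2}\right) = - \frac{7}{2} \approx -3.5$)
$I{\left(y,k \right)} = 4 \sqrt{- \frac{7}{2} + y}$ ($I{\left(y,k \right)} = 4 \sqrt{y - \frac{7}{2}} = 4 \sqrt{- \frac{7}{2} + y}$)
$f{\left(U \right)} = 4 - \frac{3 U}{4}$ ($f{\left(U \right)} = 4 + \frac{U \left(-4\right) + U}{4} = 4 + \frac{- 4 U + U}{4} = 4 + \frac{\left(-3\right) U}{4} = 4 - \frac{3 U}{4}$)
$44898 - f{\left(I{\left(10,-12 \right)} \right)} = 44898 - \left(4 - \frac{3 \cdot 2 \sqrt{-14 + 4 \cdot 10}}{4}\right) = 44898 - \left(4 - \frac{3 \cdot 2 \sqrt{-14 + 40}}{4}\right) = 44898 - \left(4 - \frac{3 \cdot 2 \sqrt{26}}{4}\right) = 44898 - \left(4 - \frac{3 \sqrt{26}}{2}\right) = 44894 + \frac{3 \sqrt{26}}{2}$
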